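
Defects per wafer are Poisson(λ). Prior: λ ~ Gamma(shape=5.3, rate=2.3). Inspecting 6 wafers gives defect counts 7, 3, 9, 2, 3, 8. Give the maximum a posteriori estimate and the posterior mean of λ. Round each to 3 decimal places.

MAP = 4.373, posterior mean = 4.494

Σ counts = 32. Posterior: Gamma(shape = 5.3+32 = 37.3, rate = 2.3+6 = 8.3).
Mode = (α−1)/β = 36.3/8.3 = 4.373.
Mean = α/β = 37.3/8.3 = 4.494.
Mean > mode: the posterior has a right tail.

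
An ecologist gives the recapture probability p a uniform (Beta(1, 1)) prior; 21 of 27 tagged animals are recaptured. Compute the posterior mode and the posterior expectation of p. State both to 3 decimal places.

MAP = 0.778; posterior mean = 0.759

Posterior: Beta(1+21, 1+6) = Beta(22, 7).
Mode = (22−1)/(22+7−2) = 21/27 = 0.778.
With a flat prior the MAP equals the MLE, 21/27.
Mean = 22/(22+7) = 22/29 = 0.759.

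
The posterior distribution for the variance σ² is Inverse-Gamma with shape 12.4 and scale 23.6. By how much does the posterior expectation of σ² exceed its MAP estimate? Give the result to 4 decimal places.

Mode = β/(α+1) = 23.6/13.4 = 1.7612.
Mean = β/(α−1) = 23.6/11.4 = 2.0702.
Difference = 2.0702 − 1.7612 = 0.3090.
The posterior is right-skewed, so the mean exceeds the mode.

0.3090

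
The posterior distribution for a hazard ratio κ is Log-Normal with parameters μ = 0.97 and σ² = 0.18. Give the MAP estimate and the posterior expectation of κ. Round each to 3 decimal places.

MAP estimate = 2.203, posterior expectation = 2.886

Mode = exp(μ − σ²) = exp(0.79) = 2.203.
Mean = exp(μ + σ²/2) = exp(1.060) = 2.886.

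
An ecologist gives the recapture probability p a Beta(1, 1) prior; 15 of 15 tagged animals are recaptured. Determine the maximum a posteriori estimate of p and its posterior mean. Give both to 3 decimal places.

maximum a posteriori estimate = 1.000, posterior mean = 0.941

Posterior: Beta(1+15, 1+0) = Beta(16, 1).
Since β = 1 ≤ 1 and α > 1, the Beta density is monotone increasing on [0,1]; the mode is at 1.
Mean = 16/(16+1) = 0.941.
The mean is pulled below the mode by the posterior's left skew.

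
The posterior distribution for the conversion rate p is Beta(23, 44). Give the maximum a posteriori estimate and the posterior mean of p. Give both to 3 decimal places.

p_MAP = 0.338, E[p|data] = 0.343

Mode = (23−1)/(23+44−2) = 22/65 = 0.338.
Mean = 23/(23+44) = 23/67 = 0.343.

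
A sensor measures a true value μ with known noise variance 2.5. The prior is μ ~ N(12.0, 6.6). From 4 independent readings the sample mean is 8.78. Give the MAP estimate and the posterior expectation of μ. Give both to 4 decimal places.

MAP = 9.0585, posterior mean = 9.0585

Posterior for μ is Normal. Precision-weighted mean: (1/6.6·12.0 + 4/2.5·8.78) / (1/6.6 + 4/2.5) = 9.0585.
A Normal posterior is symmetric, so mode = mean.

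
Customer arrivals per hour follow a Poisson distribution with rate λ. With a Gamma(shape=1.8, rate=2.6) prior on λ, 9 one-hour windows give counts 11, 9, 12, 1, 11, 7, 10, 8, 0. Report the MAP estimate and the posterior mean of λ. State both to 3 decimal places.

Σ counts = 69. Posterior: Gamma(shape = 1.8+69 = 70.8, rate = 2.6+9 = 11.6).
Mode = (α−1)/β = 69.8/11.6 = 6.017.
Mean = α/β = 70.8/11.6 = 6.103.

λ_MAP = 6.017, E[λ|data] = 6.103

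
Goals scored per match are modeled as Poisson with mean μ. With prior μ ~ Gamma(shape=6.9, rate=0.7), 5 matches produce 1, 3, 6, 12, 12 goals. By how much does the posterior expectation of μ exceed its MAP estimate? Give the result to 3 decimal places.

0.175

Σ counts = 34. Posterior: Gamma(shape = 6.9+34 = 40.9, rate = 0.7+5 = 5.7).
Mode = (α−1)/β = 39.9/5.7 = 7.000.
Mean = α/β = 40.9/5.7 = 7.175.
Difference = 7.175 − 7.000 = 0.175.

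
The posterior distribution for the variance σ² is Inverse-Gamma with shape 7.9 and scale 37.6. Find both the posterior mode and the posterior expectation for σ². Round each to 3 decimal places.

Mode = β/(α+1) = 37.6/8.9 = 4.225.
Mean = β/(α−1) = 37.6/6.9 = 5.449.

MAP: 4.225. Posterior mean: 5.449.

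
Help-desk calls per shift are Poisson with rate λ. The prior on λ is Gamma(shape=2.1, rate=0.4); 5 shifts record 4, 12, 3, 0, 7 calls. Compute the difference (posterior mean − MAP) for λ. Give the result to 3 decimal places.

Σ counts = 26. Posterior: Gamma(shape = 2.1+26 = 28.1, rate = 0.4+5 = 5.4).
Mode = (α−1)/β = 27.1/5.4 = 5.019.
Mean = α/β = 28.1/5.4 = 5.204.
Difference = 5.204 − 5.019 = 0.185.

0.185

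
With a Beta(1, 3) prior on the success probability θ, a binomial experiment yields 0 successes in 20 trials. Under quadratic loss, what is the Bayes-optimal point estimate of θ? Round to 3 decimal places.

0.042

Posterior: Beta(1+0, 3+20) = Beta(1, 23).
Since α = 1 ≤ 1 and β > 1, the Beta density is monotone decreasing on [0,1]; the mode is at 0.
Mean = 1/(1+23) = 0.042.
Quadratic loss ⇒ the optimal estimator is the posterior mean.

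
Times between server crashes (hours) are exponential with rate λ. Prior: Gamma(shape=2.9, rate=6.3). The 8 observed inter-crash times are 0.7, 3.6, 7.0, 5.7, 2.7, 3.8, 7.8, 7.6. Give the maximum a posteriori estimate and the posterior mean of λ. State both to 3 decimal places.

Σ times = 38.9. Posterior: Gamma(shape = 2.9+8 = 10.9, rate = 6.3+38.9 = 45.2).
Mode = (α−1)/β = 9.9/45.2 = 0.219.
Mean = α/β = 10.9/45.2 = 0.241.
Mean > mode: the posterior has a right tail.

maximum a posteriori estimate = 0.219, posterior mean = 0.241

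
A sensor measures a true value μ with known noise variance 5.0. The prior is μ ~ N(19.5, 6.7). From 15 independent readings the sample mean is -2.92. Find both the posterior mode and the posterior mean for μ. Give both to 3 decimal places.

Posterior for μ is Normal. Precision-weighted mean: (1/6.7·19.5 + 15/5.0·-2.92) / (1/6.7 + 15/5.0) = -1.857.
A Normal posterior is symmetric, so mode = mean.

MAP = -1.857; posterior mean = -1.857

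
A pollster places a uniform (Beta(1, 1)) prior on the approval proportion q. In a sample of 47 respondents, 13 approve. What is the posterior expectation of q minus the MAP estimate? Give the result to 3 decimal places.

0.009

Posterior: Beta(1+13, 1+34) = Beta(14, 35).
Mode = (14−1)/(14+35−2) = 13/47 = 0.277.
With a flat prior the MAP equals the MLE, 13/47.
Mean = 14/(14+35) = 14/49 = 0.286.
Difference = 0.286 − 0.277 = 0.009.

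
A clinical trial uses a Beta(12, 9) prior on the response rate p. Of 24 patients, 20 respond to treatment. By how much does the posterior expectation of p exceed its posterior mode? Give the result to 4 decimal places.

Posterior: Beta(12+20, 9+4) = Beta(32, 13).
Mode = (32−1)/(32+13−2) = 31/43 = 0.7209.
Mean = 32/(32+13) = 32/45 = 0.7111.
Difference = 0.7111 − 0.7209 = -0.0098.
The posterior is left-skewed, so the mode exceeds the mean.

-0.0098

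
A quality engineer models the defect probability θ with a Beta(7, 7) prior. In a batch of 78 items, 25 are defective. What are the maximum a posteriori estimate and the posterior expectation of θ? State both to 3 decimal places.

MAP: 0.344. Posterior mean: 0.348.

Posterior: Beta(7+25, 7+53) = Beta(32, 60).
Mode = (32−1)/(32+60−2) = 31/90 = 0.344.
Mean = 32/(32+60) = 32/92 = 0.348.
The posterior is right-skewed, so the mean exceeds the mode.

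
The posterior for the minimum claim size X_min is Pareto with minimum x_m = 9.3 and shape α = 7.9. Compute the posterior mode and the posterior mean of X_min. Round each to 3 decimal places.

X_min_MAP = 9.300, E[X_min|data] = 10.648

The Pareto density is strictly decreasing on [x_m, ∞), so the mode is x_m = 9.300.
Mean = α·x_m/(α−1) = 7.9·9.3/6.9 = 10.648.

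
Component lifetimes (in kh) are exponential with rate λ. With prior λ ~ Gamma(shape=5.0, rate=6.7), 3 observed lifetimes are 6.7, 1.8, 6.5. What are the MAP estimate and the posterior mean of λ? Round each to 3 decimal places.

Σ times = 15.0. Posterior: Gamma(shape = 5.0+3 = 8.0, rate = 6.7+15.0 = 21.7).
Mode = (α−1)/β = 7.0/21.7 = 0.323.
Mean = α/β = 8.0/21.7 = 0.369.

λ_MAP = 0.323, E[λ|data] = 0.369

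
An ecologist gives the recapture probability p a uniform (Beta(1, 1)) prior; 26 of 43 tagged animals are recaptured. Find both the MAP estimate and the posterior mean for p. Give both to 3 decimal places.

p_MAP = 0.605, E[p|data] = 0.600

Posterior: Beta(1+26, 1+17) = Beta(27, 18).
Mode = (27−1)/(27+18−2) = 26/43 = 0.605.
With a flat prior the MAP equals the MLE, 26/43.
Mean = 27/(27+18) = 27/45 = 0.600.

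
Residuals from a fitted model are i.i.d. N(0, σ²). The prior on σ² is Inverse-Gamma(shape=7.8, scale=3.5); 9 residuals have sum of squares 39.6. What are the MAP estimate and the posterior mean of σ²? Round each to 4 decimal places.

MAP = 1.7519; posterior mean = 2.0619

Posterior: Inverse-Gamma(shape = 7.8+9/2 = 12.3, scale = 3.5+39.6/2 = 23.3).
Mode = β/(α+1) = 23.3/13.3 = 1.7519.
Mean = β/(α−1) = 23.3/11.3 = 2.0619.
Right-skewed posterior ⇒ mode < mean.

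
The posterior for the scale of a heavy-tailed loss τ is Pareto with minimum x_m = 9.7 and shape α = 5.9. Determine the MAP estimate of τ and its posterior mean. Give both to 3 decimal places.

MAP estimate = 9.700, posterior mean = 11.680

The Pareto density is strictly decreasing on [x_m, ∞), so the mode is x_m = 9.700.
Mean = α·x_m/(α−1) = 5.9·9.7/4.9 = 11.680.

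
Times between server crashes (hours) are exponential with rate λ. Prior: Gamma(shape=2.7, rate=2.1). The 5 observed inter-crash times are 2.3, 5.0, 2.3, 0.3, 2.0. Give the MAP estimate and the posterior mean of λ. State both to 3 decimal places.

MAP = 0.479, posterior mean = 0.550

Σ times = 11.9. Posterior: Gamma(shape = 2.7+5 = 7.7, rate = 2.1+11.9 = 14.0).
Mode = (α−1)/β = 6.7/14.0 = 0.479.
Mean = α/β = 7.7/14.0 = 0.550.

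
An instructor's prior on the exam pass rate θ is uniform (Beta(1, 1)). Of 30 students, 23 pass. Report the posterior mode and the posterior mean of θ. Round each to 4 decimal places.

posterior mode = 0.7667, posterior mean = 0.7500

Posterior: Beta(1+23, 1+7) = Beta(24, 8).
Mode = (24−1)/(24+8−2) = 23/30 = 0.7667.
Mean = 24/(24+8) = 24/32 = 0.7500.
Left-skewed posterior ⇒ mean < mode.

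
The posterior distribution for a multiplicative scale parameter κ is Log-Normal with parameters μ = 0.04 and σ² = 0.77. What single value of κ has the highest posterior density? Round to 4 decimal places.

Mode = exp(μ − σ²) = exp(-0.73) = 0.4819.
Mean = exp(μ + σ²/2) = exp(0.425) = 1.5296.
This is the posterior mode — the MAP estimate.

0.4819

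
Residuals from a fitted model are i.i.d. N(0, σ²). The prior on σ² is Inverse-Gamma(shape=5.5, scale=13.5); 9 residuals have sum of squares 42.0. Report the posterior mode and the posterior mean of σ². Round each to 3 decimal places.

Posterior: Inverse-Gamma(shape = 5.5+9/2 = 10.0, scale = 13.5+42.0/2 = 34.5).
Mode = β/(α+1) = 34.5/11.0 = 3.136.
Mean = β/(α−1) = 34.5/9.0 = 3.833.

posterior mode = 3.136, posterior mean = 3.833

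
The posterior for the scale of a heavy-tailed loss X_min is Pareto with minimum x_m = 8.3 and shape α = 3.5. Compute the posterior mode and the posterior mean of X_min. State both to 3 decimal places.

The Pareto density is strictly decreasing on [x_m, ∞), so the mode is x_m = 8.300.
Mean = α·x_m/(α−1) = 3.5·8.3/2.5 = 11.620.

MAP = 8.300, posterior mean = 11.620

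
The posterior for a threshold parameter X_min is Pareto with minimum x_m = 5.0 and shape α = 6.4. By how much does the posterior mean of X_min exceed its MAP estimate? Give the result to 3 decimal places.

The Pareto density is strictly decreasing on [x_m, ∞), so the mode is x_m = 5.000.
Mean = α·x_m/(α−1) = 6.4·5.0/5.4 = 5.926.
Difference = 5.926 − 5.000 = 0.926.
The mean is pulled above the mode by the posterior's right skew.

0.926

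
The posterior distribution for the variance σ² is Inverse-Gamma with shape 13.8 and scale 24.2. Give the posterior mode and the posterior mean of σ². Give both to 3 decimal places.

Mode = β/(α+1) = 24.2/14.8 = 1.635.
Mean = β/(α−1) = 24.2/12.8 = 1.891.
The mean is pulled above the mode by the posterior's right skew.

MAP = 1.635; posterior mean = 1.891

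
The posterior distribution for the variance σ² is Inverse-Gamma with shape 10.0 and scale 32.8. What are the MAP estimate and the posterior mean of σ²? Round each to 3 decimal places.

MAP = 2.982, posterior mean = 3.644

Mode = β/(α+1) = 32.8/11.0 = 2.982.
Mean = β/(α−1) = 32.8/9.0 = 3.644.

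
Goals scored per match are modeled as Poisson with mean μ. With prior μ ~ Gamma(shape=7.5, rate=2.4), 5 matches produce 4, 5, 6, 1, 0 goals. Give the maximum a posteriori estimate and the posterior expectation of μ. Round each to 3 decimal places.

Σ counts = 16. Posterior: Gamma(shape = 7.5+16 = 23.5, rate = 2.4+5 = 7.4).
Mode = (α−1)/β = 22.5/7.4 = 3.041.
Mean = α/β = 23.5/7.4 = 3.176.

MAP: 3.041. Posterior mean: 3.176.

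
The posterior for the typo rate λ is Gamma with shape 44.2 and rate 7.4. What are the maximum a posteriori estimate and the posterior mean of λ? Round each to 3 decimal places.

Mode = (α−1)/β = 43.2/7.4 = 5.838.
Mean = α/β = 44.2/7.4 = 5.973.
The posterior is right-skewed, so the mean exceeds the mode.

MAP = 5.838, posterior mean = 5.973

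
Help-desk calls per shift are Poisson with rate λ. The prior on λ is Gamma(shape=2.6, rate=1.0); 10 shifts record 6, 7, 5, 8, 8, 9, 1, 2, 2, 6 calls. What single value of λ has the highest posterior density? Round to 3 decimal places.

Σ counts = 54. Posterior: Gamma(shape = 2.6+54 = 56.6, rate = 1.0+10 = 11.0).
Mode = (α−1)/β = 55.6/11.0 = 5.055.
Mean = α/β = 56.6/11.0 = 5.145.
This is the posterior mode — the MAP estimate.

5.055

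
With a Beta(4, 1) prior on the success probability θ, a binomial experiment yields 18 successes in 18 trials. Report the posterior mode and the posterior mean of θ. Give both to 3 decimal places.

MAP: 1.000. Posterior mean: 0.957.

Posterior: Beta(4+18, 1+0) = Beta(22, 1).
Since β = 1 ≤ 1 and α > 1, the Beta density is monotone increasing on [0,1]; the mode is at 1.
Mean = 22/(22+1) = 0.957.
Mode > mean: the posterior has a left tail.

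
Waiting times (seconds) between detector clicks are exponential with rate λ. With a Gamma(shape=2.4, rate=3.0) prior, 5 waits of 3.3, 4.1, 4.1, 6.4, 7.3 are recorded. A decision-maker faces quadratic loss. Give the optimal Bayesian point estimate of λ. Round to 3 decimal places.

Σ times = 25.2. Posterior: Gamma(shape = 2.4+5 = 7.4, rate = 3.0+25.2 = 28.2).
Mode = (α−1)/β = 6.4/28.2 = 0.227.
Mean = α/β = 7.4/28.2 = 0.262.
Quadratic loss ⇒ the optimal estimator is the posterior mean.

0.262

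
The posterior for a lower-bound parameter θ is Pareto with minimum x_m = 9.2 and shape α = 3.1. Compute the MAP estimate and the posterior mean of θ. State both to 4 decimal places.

MAP = 9.2000, posterior mean = 13.5810

The Pareto density is strictly decreasing on [x_m, ∞), so the mode is x_m = 9.2000.
Mean = α·x_m/(α−1) = 3.1·9.2/2.1 = 13.5810.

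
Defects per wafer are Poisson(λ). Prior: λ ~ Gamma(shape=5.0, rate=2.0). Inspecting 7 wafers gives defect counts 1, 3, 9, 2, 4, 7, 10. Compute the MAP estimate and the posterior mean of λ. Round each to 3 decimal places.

MAP = 4.444, posterior mean = 4.556

Σ counts = 36. Posterior: Gamma(shape = 5.0+36 = 41.0, rate = 2.0+7 = 9.0).
Mode = (α−1)/β = 40.0/9.0 = 4.444.
Mean = α/β = 41.0/9.0 = 4.556.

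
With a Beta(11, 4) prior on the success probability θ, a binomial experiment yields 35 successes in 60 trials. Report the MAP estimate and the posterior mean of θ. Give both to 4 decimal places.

MAP estimate = 0.6164, posterior mean = 0.6133

Posterior: Beta(11+35, 4+25) = Beta(46, 29).
Mode = (46−1)/(46+29−2) = 45/73 = 0.6164.
Mean = 46/(46+29) = 46/75 = 0.6133.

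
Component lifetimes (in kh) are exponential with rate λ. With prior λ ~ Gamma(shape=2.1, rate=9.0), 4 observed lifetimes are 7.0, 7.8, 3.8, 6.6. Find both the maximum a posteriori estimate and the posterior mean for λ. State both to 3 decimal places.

λ_MAP = 0.149, E[λ|data] = 0.178

Σ times = 25.2. Posterior: Gamma(shape = 2.1+4 = 6.1, rate = 9.0+25.2 = 34.2).
Mode = (α−1)/β = 5.1/34.2 = 0.149.
Mean = α/β = 6.1/34.2 = 0.178.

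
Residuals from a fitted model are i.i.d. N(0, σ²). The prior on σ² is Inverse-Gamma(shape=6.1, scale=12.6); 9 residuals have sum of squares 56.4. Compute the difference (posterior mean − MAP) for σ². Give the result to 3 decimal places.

Posterior: Inverse-Gamma(shape = 6.1+9/2 = 10.6, scale = 12.6+56.4/2 = 40.8).
Mode = β/(α+1) = 40.8/11.6 = 3.517.
Mean = β/(α−1) = 40.8/9.6 = 4.250.
Difference = 4.250 − 3.517 = 0.733.
Right-skewed posterior ⇒ mode < mean.

0.733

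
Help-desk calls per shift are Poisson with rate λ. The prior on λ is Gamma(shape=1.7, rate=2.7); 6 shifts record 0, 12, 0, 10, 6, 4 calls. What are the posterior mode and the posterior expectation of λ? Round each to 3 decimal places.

Σ counts = 32. Posterior: Gamma(shape = 1.7+32 = 33.7, rate = 2.7+6 = 8.7).
Mode = (α−1)/β = 32.7/8.7 = 3.759.
Mean = α/β = 33.7/8.7 = 3.874.

posterior mode = 3.759, posterior expectation = 3.874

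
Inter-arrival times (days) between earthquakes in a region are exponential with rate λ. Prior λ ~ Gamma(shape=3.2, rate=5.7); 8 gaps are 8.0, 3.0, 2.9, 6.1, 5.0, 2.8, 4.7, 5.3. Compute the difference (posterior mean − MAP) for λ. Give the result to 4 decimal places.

Σ times = 37.8. Posterior: Gamma(shape = 3.2+8 = 11.2, rate = 5.7+37.8 = 43.5).
Mode = (α−1)/β = 10.2/43.5 = 0.2345.
Mean = α/β = 11.2/43.5 = 0.2575.
Difference = 0.2575 − 0.2345 = 0.0230.
The posterior is right-skewed, so the mean exceeds the mode.

0.0230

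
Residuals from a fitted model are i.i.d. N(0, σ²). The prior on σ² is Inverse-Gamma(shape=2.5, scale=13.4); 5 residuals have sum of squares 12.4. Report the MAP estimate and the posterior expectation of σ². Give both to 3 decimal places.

σ²_MAP = 3.267, E[σ²|data] = 4.900

Posterior: Inverse-Gamma(shape = 2.5+5/2 = 5.0, scale = 13.4+12.4/2 = 19.6).
Mode = β/(α+1) = 19.6/6.0 = 3.267.
Mean = β/(α−1) = 19.6/4.0 = 4.900.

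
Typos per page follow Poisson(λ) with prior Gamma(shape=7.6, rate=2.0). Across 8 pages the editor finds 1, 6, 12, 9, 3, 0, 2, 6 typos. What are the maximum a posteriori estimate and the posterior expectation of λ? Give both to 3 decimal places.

MAP = 4.560; posterior mean = 4.660

Σ counts = 39. Posterior: Gamma(shape = 7.6+39 = 46.6, rate = 2.0+8 = 10.0).
Mode = (α−1)/β = 45.6/10.0 = 4.560.
Mean = α/β = 46.6/10.0 = 4.660.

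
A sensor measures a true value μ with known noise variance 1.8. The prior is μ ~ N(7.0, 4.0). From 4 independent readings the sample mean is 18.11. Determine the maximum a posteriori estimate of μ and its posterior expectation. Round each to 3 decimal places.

MAP: 16.987. Posterior mean: 16.987.

Posterior for μ is Normal. Precision-weighted mean: (1/4.0·7.0 + 4/1.8·18.11) / (1/4.0 + 4/1.8) = 16.987.
A Normal posterior is symmetric, so mode = mean.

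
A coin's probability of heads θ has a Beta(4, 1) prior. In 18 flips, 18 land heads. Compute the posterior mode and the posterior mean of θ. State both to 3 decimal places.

MAP = 1.000, posterior mean = 0.957

Posterior: Beta(4+18, 1+0) = Beta(22, 1).
Since β = 1 ≤ 1 and α > 1, the Beta density is monotone increasing on [0,1]; the mode is at 1.
Mean = 22/(22+1) = 0.957.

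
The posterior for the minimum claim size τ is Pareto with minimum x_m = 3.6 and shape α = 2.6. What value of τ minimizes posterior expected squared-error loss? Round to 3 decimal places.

5.850

The Pareto density is strictly decreasing on [x_m, ∞), so the mode is x_m = 3.600.
Mean = α·x_m/(α−1) = 2.6·3.6/1.6 = 5.850.
Squared-error loss ⇒ the optimal estimator is the posterior mean.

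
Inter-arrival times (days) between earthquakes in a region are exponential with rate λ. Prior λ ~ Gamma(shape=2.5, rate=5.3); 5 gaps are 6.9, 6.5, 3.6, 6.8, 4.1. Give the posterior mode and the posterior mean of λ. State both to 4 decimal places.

λ_MAP = 0.1958, E[λ|data] = 0.2259

Σ times = 27.9. Posterior: Gamma(shape = 2.5+5 = 7.5, rate = 5.3+27.9 = 33.2).
Mode = (α−1)/β = 6.5/33.2 = 0.1958.
Mean = α/β = 7.5/33.2 = 0.2259.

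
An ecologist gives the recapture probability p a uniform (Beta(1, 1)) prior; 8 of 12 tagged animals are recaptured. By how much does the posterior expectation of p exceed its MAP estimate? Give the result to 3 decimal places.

-0.024

Posterior: Beta(1+8, 1+4) = Beta(9, 5).
Mode = (9−1)/(9+5−2) = 8/12 = 0.667.
With a flat prior the MAP equals the MLE, 8/12.
Mean = 9/(9+5) = 9/14 = 0.643.
Difference = 0.643 − 0.667 = -0.024.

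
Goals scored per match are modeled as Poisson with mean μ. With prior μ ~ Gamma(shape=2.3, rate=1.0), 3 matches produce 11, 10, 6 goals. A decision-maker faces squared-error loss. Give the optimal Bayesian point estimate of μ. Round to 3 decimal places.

7.325

Σ counts = 27. Posterior: Gamma(shape = 2.3+27 = 29.3, rate = 1.0+3 = 4.0).
Mode = (α−1)/β = 28.3/4.0 = 7.075.
Mean = α/β = 29.3/4.0 = 7.325.
Squared-error loss ⇒ the optimal estimator is the posterior mean.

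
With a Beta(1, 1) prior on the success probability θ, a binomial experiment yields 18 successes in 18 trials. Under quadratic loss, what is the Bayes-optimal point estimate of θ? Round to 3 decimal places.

Posterior: Beta(1+18, 1+0) = Beta(19, 1).
Since β = 1 ≤ 1 and α > 1, the Beta density is monotone increasing on [0,1]; the mode is at 1.
Mean = 19/(19+1) = 0.950.
Quadratic loss ⇒ the optimal estimator is the posterior mean.

0.950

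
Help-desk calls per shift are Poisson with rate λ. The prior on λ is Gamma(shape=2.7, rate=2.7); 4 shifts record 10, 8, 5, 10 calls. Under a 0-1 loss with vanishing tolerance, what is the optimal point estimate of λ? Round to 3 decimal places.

Σ counts = 33. Posterior: Gamma(shape = 2.7+33 = 35.7, rate = 2.7+4 = 6.7).
Mode = (α−1)/β = 34.7/6.7 = 5.179.
Mean = α/β = 35.7/6.7 = 5.328.
This is the posterior mode — the MAP estimate.

5.179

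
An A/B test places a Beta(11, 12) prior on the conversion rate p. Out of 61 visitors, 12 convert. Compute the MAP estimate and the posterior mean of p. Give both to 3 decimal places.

MAP estimate = 0.268, posterior mean = 0.274

Posterior: Beta(11+12, 12+49) = Beta(23, 61).
Mode = (23−1)/(23+61−2) = 22/82 = 0.268.
Mean = 23/(23+61) = 23/84 = 0.274.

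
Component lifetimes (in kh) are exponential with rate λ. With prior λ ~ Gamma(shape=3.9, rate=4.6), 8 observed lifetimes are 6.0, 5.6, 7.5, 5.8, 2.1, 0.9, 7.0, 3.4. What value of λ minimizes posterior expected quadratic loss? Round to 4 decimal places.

0.2774

Σ times = 38.3. Posterior: Gamma(shape = 3.9+8 = 11.9, rate = 4.6+38.3 = 42.9).
Mode = (α−1)/β = 10.9/42.9 = 0.2541.
Mean = α/β = 11.9/42.9 = 0.2774.
Quadratic loss ⇒ the optimal estimator is the posterior mean.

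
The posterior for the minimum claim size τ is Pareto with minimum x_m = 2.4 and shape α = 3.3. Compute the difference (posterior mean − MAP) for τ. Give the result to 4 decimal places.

1.0435

The Pareto density is strictly decreasing on [x_m, ∞), so the mode is x_m = 2.4000.
Mean = α·x_m/(α−1) = 3.3·2.4/2.3 = 3.4435.
Difference = 3.4435 − 2.4000 = 1.0435.
The posterior is right-skewed, so the mean exceeds the mode.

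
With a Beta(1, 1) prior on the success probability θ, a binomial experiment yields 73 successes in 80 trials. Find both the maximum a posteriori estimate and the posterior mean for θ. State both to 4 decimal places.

Posterior: Beta(1+73, 1+7) = Beta(74, 8).
Mode = (74−1)/(74+8−2) = 73/80 = 0.9125.
Mean = 74/(74+8) = 74/82 = 0.9024.

MAP = 0.9125; posterior mean = 0.9024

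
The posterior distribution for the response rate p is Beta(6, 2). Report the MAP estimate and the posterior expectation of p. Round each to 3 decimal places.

MAP = 0.833, posterior mean = 0.750

Mode = (6−1)/(6+2−2) = 5/6 = 0.833.
Mean = 6/(6+2) = 6/8 = 0.750.
The mean is pulled below the mode by the posterior's left skew.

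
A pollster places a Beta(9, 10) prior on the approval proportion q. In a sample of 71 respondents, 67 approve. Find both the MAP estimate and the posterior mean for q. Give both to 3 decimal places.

q_MAP = 0.852, E[q|data] = 0.844

Posterior: Beta(9+67, 10+4) = Beta(76, 14).
Mode = (76−1)/(76+14−2) = 75/88 = 0.852.
Mean = 76/(76+14) = 76/90 = 0.844.
Left-skewed posterior ⇒ mean < mode.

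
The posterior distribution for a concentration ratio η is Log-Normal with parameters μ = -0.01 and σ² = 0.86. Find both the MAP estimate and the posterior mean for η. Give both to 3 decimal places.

Mode = exp(μ − σ²) = exp(-0.87) = 0.419.
Mean = exp(μ + σ²/2) = exp(0.420) = 1.522.

MAP estimate = 0.419, posterior mean = 1.522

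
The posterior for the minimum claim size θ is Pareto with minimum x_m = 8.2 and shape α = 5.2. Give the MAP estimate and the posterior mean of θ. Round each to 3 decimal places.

θ_MAP = 8.200, E[θ|data] = 10.152

The Pareto density is strictly decreasing on [x_m, ∞), so the mode is x_m = 8.200.
Mean = α·x_m/(α−1) = 5.2·8.2/4.2 = 10.152.
The posterior is right-skewed, so the mean exceeds the mode.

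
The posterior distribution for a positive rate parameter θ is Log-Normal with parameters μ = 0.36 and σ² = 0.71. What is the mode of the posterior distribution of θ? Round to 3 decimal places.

0.705

Mode = exp(μ − σ²) = exp(-0.35) = 0.705.
Mean = exp(μ + σ²/2) = exp(0.715) = 2.044.
This is the posterior mode — the MAP estimate.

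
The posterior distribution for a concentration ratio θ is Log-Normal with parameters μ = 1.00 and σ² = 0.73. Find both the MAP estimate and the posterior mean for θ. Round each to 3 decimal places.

Mode = exp(μ − σ²) = exp(0.27) = 1.310.
Mean = exp(μ + σ²/2) = exp(1.365) = 3.916.

θ_MAP = 1.310, E[θ|data] = 3.916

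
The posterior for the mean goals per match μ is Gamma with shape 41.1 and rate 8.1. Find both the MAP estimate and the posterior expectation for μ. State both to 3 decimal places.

MAP = 4.951, posterior mean = 5.074

Mode = (α−1)/β = 40.1/8.1 = 4.951.
Mean = α/β = 41.1/8.1 = 5.074.
The mean is pulled above the mode by the posterior's right skew.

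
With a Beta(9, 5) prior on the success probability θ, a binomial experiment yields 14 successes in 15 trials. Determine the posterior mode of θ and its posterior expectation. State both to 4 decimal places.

Posterior: Beta(9+14, 5+1) = Beta(23, 6).
Mode = (23−1)/(23+6−2) = 22/27 = 0.8148.
Mean = 23/(23+6) = 23/29 = 0.7931.

θ_MAP = 0.8148, E[θ|data] = 0.7931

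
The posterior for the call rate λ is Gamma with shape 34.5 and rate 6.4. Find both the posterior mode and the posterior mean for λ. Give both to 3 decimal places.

Mode = (α−1)/β = 33.5/6.4 = 5.234.
Mean = α/β = 34.5/6.4 = 5.391.

posterior mode = 5.234, posterior mean = 5.391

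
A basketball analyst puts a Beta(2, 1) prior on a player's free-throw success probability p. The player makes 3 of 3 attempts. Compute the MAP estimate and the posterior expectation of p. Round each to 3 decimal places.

Posterior: Beta(2+3, 1+0) = Beta(5, 1).
Since β = 1 ≤ 1 and α > 1, the Beta density is monotone increasing on [0,1]; the mode is at 1.
Mean = 5/(5+1) = 0.833.

MAP: 1.000. Posterior mean: 0.833.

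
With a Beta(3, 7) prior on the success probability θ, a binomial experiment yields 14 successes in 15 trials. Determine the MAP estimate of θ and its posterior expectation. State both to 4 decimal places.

MAP estimate = 0.6957, posterior expectation = 0.6800

Posterior: Beta(3+14, 7+1) = Beta(17, 8).
Mode = (17−1)/(17+8−2) = 16/23 = 0.6957.
Mean = 17/(17+8) = 17/25 = 0.6800.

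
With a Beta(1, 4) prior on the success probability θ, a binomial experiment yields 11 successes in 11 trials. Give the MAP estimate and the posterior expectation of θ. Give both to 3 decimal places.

MAP = 0.786; posterior mean = 0.750

Posterior: Beta(1+11, 4+0) = Beta(12, 4).
Mode = (12−1)/(12+4−2) = 11/14 = 0.786.
Mean = 12/(12+4) = 12/16 = 0.750.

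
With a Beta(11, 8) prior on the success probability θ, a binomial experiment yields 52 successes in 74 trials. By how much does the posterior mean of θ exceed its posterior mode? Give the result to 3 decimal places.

-0.004

Posterior: Beta(11+52, 8+22) = Beta(63, 30).
Mode = (63−1)/(63+30−2) = 62/91 = 0.681.
Mean = 63/(63+30) = 63/93 = 0.677.
Difference = 0.677 − 0.681 = -0.004.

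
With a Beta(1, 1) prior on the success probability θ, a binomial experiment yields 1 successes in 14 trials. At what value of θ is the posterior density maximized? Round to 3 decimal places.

Posterior: Beta(1+1, 1+13) = Beta(2, 14).
Mode = (2−1)/(2+14−2) = 1/14 = 0.071.
With a flat prior the MAP equals the MLE, 1/14.
Mean = 2/(2+14) = 2/16 = 0.125.
This is the posterior mode — the MAP estimate.

0.071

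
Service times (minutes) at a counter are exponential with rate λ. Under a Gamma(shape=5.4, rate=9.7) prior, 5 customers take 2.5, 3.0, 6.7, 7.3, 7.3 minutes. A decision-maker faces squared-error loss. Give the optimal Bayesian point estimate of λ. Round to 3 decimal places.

0.285

Σ times = 26.8. Posterior: Gamma(shape = 5.4+5 = 10.4, rate = 9.7+26.8 = 36.5).
Mode = (α−1)/β = 9.4/36.5 = 0.258.
Mean = α/β = 10.4/36.5 = 0.285.
Squared-error loss ⇒ the optimal estimator is the posterior mean.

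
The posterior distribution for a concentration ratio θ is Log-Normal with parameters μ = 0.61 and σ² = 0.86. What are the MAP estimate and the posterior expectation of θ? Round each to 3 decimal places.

MAP: 0.779. Posterior mean: 2.829.

Mode = exp(μ − σ²) = exp(-0.25) = 0.779.
Mean = exp(μ + σ²/2) = exp(1.040) = 2.829.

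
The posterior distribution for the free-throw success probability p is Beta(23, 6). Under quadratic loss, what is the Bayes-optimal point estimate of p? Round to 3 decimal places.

0.793

Mode = (23−1)/(23+6−2) = 22/27 = 0.815.
Mean = 23/(23+6) = 23/29 = 0.793.
Quadratic loss ⇒ the optimal estimator is the posterior mean.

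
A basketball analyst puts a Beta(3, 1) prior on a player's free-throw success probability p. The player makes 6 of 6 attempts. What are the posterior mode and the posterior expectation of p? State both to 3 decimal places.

Posterior: Beta(3+6, 1+0) = Beta(9, 1).
Since β = 1 ≤ 1 and α > 1, the Beta density is monotone increasing on [0,1]; the mode is at 1.
Mean = 9/(9+1) = 0.900.
The posterior is left-skewed, so the mode exceeds the mean.

MAP = 1.000, posterior mean = 0.900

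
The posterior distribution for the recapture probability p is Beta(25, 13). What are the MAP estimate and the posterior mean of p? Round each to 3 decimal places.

Mode = (25−1)/(25+13−2) = 24/36 = 0.667.
Mean = 25/(25+13) = 25/38 = 0.658.

MAP = 0.667; posterior mean = 0.658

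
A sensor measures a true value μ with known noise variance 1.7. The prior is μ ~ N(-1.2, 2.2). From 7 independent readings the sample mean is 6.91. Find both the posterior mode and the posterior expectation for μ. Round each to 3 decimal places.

Posterior for μ is Normal. Precision-weighted mean: (1/2.2·-1.2 + 7/1.7·6.91) / (1/2.2 + 7/1.7) = 6.104.
A Normal posterior is symmetric, so mode = mean.

MAP = 6.104; posterior mean = 6.104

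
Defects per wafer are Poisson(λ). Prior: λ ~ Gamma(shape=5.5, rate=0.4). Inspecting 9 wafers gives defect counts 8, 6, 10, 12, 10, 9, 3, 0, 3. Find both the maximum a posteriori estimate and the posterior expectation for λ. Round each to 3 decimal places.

Σ counts = 61. Posterior: Gamma(shape = 5.5+61 = 66.5, rate = 0.4+9 = 9.4).
Mode = (α−1)/β = 65.5/9.4 = 6.968.
Mean = α/β = 66.5/9.4 = 7.074.

MAP = 6.968; posterior mean = 7.074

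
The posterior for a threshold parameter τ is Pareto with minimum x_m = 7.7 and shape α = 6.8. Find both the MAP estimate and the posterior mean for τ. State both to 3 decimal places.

The Pareto density is strictly decreasing on [x_m, ∞), so the mode is x_m = 7.700.
Mean = α·x_m/(α−1) = 6.8·7.7/5.8 = 9.028.
Right-skewed posterior ⇒ mode < mean.

τ_MAP = 7.700, E[τ|data] = 9.028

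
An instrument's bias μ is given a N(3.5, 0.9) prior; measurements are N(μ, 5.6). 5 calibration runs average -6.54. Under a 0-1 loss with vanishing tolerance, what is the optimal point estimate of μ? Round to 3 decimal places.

-0.973

Posterior for μ is Normal. Precision-weighted mean: (1/0.9·3.5 + 5/5.6·-6.54) / (1/0.9 + 5/5.6) = -0.973.
A Normal posterior is symmetric, so mode = mean.
This is the posterior mode — the MAP estimate.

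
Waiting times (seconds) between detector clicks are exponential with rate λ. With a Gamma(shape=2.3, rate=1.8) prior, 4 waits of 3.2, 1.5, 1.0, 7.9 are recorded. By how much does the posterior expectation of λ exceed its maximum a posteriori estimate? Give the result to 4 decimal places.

0.0649

Σ times = 13.6. Posterior: Gamma(shape = 2.3+4 = 6.3, rate = 1.8+13.6 = 15.4).
Mode = (α−1)/β = 5.3/15.4 = 0.3442.
Mean = α/β = 6.3/15.4 = 0.4091.
Difference = 0.4091 − 0.3442 = 0.0649.
Mean > mode: the posterior has a right tail.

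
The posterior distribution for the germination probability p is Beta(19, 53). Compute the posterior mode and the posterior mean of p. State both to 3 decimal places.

MAP = 0.257, posterior mean = 0.264

Mode = (19−1)/(19+53−2) = 18/70 = 0.257.
Mean = 19/(19+53) = 19/72 = 0.264.
Mean > mode: the posterior has a right tail.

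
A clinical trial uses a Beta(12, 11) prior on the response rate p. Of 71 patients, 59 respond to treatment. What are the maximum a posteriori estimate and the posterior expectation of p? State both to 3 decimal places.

Posterior: Beta(12+59, 11+12) = Beta(71, 23).
Mode = (71−1)/(71+23−2) = 70/92 = 0.761.
Mean = 71/(71+23) = 71/94 = 0.755.
Mode > mean: the posterior has a left tail.

MAP: 0.761. Posterior mean: 0.755.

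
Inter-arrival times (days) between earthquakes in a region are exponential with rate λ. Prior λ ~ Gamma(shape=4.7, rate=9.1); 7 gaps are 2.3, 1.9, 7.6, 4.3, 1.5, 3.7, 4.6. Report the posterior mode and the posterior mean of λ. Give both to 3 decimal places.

Σ times = 25.9. Posterior: Gamma(shape = 4.7+7 = 11.7, rate = 9.1+25.9 = 35.0).
Mode = (α−1)/β = 10.7/35.0 = 0.306.
Mean = α/β = 11.7/35.0 = 0.334.

MAP: 0.306. Posterior mean: 0.334.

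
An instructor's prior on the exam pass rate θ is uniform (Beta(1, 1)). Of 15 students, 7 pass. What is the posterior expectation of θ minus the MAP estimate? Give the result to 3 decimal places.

Posterior: Beta(1+7, 1+8) = Beta(8, 9).
Mode = (8−1)/(8+9−2) = 7/15 = 0.467.
With a flat prior the MAP equals the MLE, 7/15.
Mean = 8/(8+9) = 8/17 = 0.471.
Difference = 0.471 − 0.467 = 0.004.

0.004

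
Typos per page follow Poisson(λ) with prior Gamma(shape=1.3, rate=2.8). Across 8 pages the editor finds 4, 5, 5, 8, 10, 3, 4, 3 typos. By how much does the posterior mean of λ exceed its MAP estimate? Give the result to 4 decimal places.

Σ counts = 42. Posterior: Gamma(shape = 1.3+42 = 43.3, rate = 2.8+8 = 10.8).
Mode = (α−1)/β = 42.3/10.8 = 3.9167.
Mean = α/β = 43.3/10.8 = 4.0093.
Difference = 4.0093 − 3.9167 = 0.0926.

0.0926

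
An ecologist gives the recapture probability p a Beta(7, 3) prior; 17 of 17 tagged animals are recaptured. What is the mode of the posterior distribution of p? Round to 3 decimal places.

0.920

Posterior: Beta(7+17, 3+0) = Beta(24, 3).
Mode = (24−1)/(24+3−2) = 23/25 = 0.920.
Mean = 24/(24+3) = 24/27 = 0.889.
This is the posterior mode — the MAP estimate.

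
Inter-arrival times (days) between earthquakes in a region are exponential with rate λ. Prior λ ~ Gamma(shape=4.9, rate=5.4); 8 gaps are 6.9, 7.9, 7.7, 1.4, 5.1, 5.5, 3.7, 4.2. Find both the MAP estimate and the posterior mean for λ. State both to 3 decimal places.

MAP estimate = 0.249, posterior mean = 0.270

Σ times = 42.4. Posterior: Gamma(shape = 4.9+8 = 12.9, rate = 5.4+42.4 = 47.8).
Mode = (α−1)/β = 11.9/47.8 = 0.249.
Mean = α/β = 12.9/47.8 = 0.270.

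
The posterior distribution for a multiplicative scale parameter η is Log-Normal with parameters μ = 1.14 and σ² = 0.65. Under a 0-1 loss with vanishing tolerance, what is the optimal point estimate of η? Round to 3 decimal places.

1.632

Mode = exp(μ − σ²) = exp(0.49) = 1.632.
Mean = exp(μ + σ²/2) = exp(1.465) = 4.328.
This is the posterior mode — the MAP estimate.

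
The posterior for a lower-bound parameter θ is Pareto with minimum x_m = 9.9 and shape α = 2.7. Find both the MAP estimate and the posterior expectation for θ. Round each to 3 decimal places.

The Pareto density is strictly decreasing on [x_m, ∞), so the mode is x_m = 9.900.
Mean = α·x_m/(α−1) = 2.7·9.9/1.7 = 15.724.

MAP = 9.900; posterior mean = 15.724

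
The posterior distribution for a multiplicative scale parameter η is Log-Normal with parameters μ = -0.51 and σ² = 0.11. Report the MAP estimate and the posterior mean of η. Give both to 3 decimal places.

η_MAP = 0.538, E[η|data] = 0.634

Mode = exp(μ − σ²) = exp(-0.62) = 0.538.
Mean = exp(μ + σ²/2) = exp(-0.455) = 0.634.
The mean is pulled above the mode by the posterior's right skew.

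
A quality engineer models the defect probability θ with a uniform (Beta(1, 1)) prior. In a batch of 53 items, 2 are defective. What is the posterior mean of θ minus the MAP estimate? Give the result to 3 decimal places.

Posterior: Beta(1+2, 1+51) = Beta(3, 52).
Mode = (3−1)/(3+52−2) = 2/53 = 0.038.
With a flat prior the MAP equals the MLE, 2/53.
Mean = 3/(3+52) = 3/55 = 0.055.
Difference = 0.055 − 0.038 = 0.017.

0.017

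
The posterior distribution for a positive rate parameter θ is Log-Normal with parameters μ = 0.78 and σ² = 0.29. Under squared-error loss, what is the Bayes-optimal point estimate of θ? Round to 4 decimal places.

Mode = exp(μ − σ²) = exp(0.49) = 1.6323.
Mean = exp(μ + σ²/2) = exp(0.925) = 2.5219.
Squared-error loss ⇒ the optimal estimator is the posterior mean.

2.5219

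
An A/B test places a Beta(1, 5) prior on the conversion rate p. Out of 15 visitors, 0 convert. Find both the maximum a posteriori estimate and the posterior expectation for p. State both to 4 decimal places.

maximum a posteriori estimate = 0.0000, posterior expectation = 0.0476

Posterior: Beta(1+0, 5+15) = Beta(1, 20).
Since α = 1 ≤ 1 and β > 1, the Beta density is monotone decreasing on [0,1]; the mode is at 0.
Mean = 1/(1+20) = 0.0476.
The posterior is right-skewed, so the mean exceeds the mode.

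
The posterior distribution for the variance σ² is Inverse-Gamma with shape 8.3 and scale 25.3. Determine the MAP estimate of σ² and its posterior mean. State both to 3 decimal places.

Mode = β/(α+1) = 25.3/9.3 = 2.720.
Mean = β/(α−1) = 25.3/7.3 = 3.466.

σ²_MAP = 2.720, E[σ²|data] = 3.466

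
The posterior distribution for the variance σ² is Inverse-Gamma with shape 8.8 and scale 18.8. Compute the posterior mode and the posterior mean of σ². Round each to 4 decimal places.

Mode = β/(α+1) = 18.8/9.8 = 1.9184.
Mean = β/(α−1) = 18.8/7.8 = 2.4103.

MAP: 1.9184. Posterior mean: 2.4103.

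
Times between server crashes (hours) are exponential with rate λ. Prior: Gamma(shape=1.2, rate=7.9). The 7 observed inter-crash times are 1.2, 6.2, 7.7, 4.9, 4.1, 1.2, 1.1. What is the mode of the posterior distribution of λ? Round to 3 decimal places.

0.210

Σ times = 26.4. Posterior: Gamma(shape = 1.2+7 = 8.2, rate = 7.9+26.4 = 34.3).
Mode = (α−1)/β = 7.2/34.3 = 0.210.
Mean = α/β = 8.2/34.3 = 0.239.
This is the posterior mode — the MAP estimate.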